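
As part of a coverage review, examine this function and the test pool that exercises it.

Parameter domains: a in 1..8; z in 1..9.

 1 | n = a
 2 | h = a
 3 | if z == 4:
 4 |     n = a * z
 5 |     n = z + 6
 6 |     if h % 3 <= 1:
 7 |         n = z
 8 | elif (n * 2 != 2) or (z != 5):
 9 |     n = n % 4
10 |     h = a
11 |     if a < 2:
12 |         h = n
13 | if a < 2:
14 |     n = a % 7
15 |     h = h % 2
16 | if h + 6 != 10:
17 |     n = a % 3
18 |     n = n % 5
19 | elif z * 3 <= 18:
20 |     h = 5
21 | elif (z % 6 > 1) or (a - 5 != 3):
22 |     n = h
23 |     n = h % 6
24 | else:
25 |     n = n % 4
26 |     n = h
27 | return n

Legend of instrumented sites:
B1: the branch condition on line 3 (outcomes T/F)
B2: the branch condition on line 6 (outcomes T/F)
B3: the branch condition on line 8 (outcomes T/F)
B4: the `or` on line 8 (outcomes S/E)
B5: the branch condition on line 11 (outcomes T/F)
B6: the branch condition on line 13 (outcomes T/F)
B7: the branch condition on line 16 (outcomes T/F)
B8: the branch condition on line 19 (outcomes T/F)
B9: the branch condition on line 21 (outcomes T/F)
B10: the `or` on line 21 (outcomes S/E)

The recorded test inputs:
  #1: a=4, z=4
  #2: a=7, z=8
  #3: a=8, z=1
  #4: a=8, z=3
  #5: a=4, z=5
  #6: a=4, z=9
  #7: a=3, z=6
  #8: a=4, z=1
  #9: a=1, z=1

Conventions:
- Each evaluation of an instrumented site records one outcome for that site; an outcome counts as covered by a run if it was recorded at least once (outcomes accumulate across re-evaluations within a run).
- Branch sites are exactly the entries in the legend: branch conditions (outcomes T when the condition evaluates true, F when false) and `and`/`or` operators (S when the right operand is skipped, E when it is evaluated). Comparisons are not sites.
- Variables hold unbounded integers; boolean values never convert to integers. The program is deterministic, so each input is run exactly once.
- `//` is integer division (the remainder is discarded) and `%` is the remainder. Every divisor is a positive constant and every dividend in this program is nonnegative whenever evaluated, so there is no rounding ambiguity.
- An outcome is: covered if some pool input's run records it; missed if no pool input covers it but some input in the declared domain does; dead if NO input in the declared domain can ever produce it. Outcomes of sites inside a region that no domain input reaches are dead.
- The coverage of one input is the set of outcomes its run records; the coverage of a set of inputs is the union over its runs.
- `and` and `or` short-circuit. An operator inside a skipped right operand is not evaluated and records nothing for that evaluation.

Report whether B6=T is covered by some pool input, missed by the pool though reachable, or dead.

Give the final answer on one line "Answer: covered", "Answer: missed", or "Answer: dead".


B6=T is recorded by pool input(s) 9 -> covered
Answer: covered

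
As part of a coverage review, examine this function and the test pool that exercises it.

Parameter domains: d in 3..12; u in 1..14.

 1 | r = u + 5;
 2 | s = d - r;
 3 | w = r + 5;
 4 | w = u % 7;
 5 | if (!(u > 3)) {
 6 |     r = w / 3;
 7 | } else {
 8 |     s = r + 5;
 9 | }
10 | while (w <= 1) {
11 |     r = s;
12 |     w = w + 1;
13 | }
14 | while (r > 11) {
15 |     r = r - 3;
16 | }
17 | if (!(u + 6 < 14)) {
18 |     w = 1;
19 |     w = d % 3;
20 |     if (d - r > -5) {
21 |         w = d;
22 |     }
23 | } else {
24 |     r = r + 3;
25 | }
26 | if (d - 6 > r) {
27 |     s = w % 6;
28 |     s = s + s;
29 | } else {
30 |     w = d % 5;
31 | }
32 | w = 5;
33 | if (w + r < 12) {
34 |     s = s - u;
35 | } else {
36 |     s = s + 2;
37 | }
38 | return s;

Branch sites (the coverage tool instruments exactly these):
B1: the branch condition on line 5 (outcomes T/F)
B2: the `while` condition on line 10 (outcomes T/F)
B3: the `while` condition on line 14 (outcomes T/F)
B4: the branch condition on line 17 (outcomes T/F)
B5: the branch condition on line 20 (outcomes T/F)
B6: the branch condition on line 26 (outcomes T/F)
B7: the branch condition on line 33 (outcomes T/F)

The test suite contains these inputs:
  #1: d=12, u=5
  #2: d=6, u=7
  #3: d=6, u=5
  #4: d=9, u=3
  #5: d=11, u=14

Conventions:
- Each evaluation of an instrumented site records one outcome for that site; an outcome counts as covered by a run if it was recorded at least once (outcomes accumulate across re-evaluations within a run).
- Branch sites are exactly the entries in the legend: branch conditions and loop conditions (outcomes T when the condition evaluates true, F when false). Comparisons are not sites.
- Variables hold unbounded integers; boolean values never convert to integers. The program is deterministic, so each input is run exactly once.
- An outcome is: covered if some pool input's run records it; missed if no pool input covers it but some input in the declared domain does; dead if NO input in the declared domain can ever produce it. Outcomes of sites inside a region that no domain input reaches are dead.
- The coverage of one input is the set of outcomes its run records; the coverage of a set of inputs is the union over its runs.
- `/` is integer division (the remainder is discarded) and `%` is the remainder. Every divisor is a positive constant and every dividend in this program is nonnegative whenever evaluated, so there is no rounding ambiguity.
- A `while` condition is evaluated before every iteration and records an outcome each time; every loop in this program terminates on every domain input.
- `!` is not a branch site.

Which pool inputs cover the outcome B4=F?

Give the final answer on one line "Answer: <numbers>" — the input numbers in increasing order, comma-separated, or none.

input #1 (d=12, u=5): records B4=F
input #2 (d=6, u=7): records B4=F
input #3 (d=6, u=5): records B4=F
input #4 (d=9, u=3): records B4=F
input #5 (d=11, u=14): does not record B4=F

Answer: 1, 2, 3, 4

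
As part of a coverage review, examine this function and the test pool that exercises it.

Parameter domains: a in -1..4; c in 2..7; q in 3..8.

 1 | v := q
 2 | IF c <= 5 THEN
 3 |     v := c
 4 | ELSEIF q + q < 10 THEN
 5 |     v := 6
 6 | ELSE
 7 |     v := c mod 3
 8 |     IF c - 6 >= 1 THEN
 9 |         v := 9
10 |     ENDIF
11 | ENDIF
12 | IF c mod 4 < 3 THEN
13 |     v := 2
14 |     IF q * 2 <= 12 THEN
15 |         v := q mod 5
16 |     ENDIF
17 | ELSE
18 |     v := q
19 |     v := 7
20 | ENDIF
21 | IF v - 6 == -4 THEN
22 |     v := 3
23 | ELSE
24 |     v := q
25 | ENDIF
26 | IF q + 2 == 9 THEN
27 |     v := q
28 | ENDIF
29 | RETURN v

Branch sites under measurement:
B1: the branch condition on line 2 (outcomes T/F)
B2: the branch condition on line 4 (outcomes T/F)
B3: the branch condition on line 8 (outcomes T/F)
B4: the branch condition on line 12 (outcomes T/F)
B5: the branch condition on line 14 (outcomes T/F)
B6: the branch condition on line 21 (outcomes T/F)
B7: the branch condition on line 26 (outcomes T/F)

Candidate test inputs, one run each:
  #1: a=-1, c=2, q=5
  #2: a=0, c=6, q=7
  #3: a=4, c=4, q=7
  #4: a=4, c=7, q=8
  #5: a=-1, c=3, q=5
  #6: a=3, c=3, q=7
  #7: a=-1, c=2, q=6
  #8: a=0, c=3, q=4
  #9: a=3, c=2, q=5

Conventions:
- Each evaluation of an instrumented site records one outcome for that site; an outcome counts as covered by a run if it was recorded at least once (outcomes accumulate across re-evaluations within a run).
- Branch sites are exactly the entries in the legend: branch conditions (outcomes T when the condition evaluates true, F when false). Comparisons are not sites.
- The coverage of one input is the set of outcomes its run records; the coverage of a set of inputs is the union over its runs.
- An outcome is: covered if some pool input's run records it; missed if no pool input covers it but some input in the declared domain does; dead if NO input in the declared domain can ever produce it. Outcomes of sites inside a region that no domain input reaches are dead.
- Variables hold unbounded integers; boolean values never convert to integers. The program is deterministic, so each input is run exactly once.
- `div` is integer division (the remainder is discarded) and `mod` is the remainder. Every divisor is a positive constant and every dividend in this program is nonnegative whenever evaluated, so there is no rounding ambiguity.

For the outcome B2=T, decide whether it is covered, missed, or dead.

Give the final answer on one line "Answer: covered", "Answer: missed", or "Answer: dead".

no pool input records B2=T
but domain input (a=-1, c=6, q=3) does record it -> reachable, so missed

Answer: missed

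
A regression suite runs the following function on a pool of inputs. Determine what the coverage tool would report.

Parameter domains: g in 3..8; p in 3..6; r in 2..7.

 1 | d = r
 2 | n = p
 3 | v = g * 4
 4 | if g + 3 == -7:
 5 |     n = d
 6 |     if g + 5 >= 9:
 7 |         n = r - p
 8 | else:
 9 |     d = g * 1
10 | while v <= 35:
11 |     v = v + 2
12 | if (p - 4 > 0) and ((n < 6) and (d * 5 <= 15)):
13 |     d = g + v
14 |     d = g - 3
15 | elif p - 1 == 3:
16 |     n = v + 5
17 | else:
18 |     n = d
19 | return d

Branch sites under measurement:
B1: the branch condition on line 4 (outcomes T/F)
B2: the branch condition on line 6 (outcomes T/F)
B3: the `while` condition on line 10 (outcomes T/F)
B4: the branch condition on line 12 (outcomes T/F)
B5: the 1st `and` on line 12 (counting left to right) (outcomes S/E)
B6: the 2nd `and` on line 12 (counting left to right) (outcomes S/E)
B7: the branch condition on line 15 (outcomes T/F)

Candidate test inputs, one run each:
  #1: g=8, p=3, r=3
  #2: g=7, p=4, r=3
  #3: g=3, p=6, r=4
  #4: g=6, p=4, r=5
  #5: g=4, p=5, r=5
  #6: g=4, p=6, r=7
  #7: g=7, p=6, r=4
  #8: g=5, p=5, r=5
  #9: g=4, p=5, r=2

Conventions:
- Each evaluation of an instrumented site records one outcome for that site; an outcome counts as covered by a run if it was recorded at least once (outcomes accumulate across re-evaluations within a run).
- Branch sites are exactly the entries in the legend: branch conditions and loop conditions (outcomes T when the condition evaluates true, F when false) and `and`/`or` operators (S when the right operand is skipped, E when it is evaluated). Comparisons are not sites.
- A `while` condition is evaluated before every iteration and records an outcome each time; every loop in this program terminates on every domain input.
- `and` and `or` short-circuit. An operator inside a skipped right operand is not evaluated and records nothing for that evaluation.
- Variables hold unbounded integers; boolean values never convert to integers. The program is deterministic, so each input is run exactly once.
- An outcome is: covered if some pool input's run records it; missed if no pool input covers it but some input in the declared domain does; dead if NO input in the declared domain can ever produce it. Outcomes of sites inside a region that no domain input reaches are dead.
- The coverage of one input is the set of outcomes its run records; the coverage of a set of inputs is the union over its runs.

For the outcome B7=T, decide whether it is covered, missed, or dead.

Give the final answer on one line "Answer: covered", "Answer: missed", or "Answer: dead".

B7=T is recorded by pool input(s) 2, 4 -> covered

Answer: covered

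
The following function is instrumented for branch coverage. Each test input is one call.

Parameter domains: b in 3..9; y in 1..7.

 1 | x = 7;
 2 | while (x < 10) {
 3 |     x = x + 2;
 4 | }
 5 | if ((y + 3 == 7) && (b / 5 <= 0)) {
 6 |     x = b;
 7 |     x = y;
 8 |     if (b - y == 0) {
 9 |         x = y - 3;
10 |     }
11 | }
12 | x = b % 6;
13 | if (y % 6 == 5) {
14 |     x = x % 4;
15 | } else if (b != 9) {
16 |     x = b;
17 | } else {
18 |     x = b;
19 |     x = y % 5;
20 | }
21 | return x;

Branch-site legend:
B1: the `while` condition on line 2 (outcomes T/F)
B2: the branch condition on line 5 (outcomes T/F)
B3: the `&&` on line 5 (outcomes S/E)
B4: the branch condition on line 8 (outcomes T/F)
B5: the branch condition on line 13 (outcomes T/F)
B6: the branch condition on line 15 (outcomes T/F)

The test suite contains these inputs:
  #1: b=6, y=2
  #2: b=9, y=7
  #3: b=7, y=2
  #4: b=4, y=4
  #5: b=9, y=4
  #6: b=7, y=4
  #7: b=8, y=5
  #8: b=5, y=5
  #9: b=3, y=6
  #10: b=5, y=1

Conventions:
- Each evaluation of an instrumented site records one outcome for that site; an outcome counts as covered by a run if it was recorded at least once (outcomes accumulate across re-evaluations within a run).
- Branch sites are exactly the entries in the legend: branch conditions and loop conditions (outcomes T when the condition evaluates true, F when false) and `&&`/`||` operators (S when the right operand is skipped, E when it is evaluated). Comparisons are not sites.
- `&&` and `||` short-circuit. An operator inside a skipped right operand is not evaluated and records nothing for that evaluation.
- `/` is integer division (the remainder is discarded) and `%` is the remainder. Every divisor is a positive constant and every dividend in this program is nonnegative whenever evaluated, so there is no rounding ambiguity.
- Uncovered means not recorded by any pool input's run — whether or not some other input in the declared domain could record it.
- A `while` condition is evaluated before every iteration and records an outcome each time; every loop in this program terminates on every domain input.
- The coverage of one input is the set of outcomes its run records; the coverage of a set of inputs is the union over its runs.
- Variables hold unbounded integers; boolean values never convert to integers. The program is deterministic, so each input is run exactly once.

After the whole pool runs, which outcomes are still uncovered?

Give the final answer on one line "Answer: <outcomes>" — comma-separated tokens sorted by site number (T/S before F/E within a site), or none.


input #1, b=6, y=2: events B1->T, B1->T, B1->F, B3->S, B2->F, B5->F, B6->T; outcomes B1=T, B1=F, B2=F, B3=S, B5=F, B6=T
input #2, b=9, y=7: events B1->T, B1->T, B1->F, B3->S, B2->F, B5->F, B6->F; outcomes B1=T, B1=F, B2=F, B3=S, B5=F, B6=F
input #3, b=7, y=2: events B1->T, B1->T, B1->F, B3->S, B2->F, B5->F, B6->T; outcomes B1=T, B1=F, B2=F, B3=S, B5=F, B6=T
input #4, b=4, y=4: events B1->T, B1->T, B1->F, B3->E, B2->T, B4->T, B5->F, B6->T; outcomes B1=T, B1=F, B2=T, B3=E, B4=T, B5=F, B6=T
input #5, b=9, y=4: events B1->T, B1->T, B1->F, B3->E, B2->F, B5->F, B6->F; outcomes B1=T, B1=F, B2=F, B3=E, B5=F, B6=F
input #6, b=7, y=4: events B1->T, B1->T, B1->F, B3->E, B2->F, B5->F, B6->T; outcomes B1=T, B1=F, B2=F, B3=E, B5=F, B6=T
input #7, b=8, y=5: events B1->T, B1->T, B1->F, B3->S, B2->F, B5->T; outcomes B1=T, B1=F, B2=F, B3=S, B5=T
input #8, b=5, y=5: events B1->T, B1->T, B1->F, B3->S, B2->F, B5->T; outcomes B1=T, B1=F, B2=F, B3=S, B5=T
input #9, b=3, y=6: events B1->T, B1->T, B1->F, B3->S, B2->F, B5->F, B6->T; outcomes B1=T, B1=F, B2=F, B3=S, B5=F, B6=T
input #10, b=5, y=1: events B1->T, B1->T, B1->F, B3->S, B2->F, B5->F, B6->T; outcomes B1=T, B1=F, B2=F, B3=S, B5=F, B6=T
union over the pool: B1=T, B1=F, B2=T, B2=F, B3=S, B3=E, B4=T, B5=T, B5=F, B6=T, B6=F
uncovered (1 of 12): B4=F
Answer: B4=F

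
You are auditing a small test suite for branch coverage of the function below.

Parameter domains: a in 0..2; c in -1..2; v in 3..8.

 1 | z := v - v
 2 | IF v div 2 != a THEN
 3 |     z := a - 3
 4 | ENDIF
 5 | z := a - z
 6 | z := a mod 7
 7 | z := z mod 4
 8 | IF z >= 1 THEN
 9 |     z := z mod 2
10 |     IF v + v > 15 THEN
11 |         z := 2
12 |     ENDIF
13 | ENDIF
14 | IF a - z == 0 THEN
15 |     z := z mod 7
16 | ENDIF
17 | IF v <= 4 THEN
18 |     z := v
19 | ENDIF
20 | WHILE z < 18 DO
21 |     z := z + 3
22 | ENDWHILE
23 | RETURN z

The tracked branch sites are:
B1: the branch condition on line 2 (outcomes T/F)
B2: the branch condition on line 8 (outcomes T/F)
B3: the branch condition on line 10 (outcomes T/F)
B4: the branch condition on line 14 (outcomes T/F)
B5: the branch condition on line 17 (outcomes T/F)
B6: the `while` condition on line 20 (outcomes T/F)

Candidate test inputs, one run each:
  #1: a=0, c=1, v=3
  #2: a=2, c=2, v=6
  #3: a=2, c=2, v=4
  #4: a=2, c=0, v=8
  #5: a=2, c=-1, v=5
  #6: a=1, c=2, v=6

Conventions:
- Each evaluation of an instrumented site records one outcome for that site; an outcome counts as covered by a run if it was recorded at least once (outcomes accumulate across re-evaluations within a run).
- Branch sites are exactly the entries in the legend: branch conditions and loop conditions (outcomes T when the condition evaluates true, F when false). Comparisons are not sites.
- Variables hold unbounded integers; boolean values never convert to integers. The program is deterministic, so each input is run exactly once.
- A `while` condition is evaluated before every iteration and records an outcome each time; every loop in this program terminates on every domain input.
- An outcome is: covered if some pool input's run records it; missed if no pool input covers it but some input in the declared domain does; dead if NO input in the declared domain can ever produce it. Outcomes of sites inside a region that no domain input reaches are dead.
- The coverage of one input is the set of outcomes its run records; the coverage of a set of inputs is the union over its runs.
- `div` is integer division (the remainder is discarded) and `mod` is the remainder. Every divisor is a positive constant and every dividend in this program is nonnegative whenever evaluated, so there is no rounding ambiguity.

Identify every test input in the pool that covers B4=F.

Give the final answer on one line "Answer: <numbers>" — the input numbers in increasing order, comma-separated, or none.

input #1 (a=0, c=1, v=3): does not record B4=F
input #2 (a=2, c=2, v=6): records B4=F
input #3 (a=2, c=2, v=4): records B4=F
input #4 (a=2, c=0, v=8): does not record B4=F
input #5 (a=2, c=-1, v=5): records B4=F
input #6 (a=1, c=2, v=6): does not record B4=F

Answer: 2, 3, 5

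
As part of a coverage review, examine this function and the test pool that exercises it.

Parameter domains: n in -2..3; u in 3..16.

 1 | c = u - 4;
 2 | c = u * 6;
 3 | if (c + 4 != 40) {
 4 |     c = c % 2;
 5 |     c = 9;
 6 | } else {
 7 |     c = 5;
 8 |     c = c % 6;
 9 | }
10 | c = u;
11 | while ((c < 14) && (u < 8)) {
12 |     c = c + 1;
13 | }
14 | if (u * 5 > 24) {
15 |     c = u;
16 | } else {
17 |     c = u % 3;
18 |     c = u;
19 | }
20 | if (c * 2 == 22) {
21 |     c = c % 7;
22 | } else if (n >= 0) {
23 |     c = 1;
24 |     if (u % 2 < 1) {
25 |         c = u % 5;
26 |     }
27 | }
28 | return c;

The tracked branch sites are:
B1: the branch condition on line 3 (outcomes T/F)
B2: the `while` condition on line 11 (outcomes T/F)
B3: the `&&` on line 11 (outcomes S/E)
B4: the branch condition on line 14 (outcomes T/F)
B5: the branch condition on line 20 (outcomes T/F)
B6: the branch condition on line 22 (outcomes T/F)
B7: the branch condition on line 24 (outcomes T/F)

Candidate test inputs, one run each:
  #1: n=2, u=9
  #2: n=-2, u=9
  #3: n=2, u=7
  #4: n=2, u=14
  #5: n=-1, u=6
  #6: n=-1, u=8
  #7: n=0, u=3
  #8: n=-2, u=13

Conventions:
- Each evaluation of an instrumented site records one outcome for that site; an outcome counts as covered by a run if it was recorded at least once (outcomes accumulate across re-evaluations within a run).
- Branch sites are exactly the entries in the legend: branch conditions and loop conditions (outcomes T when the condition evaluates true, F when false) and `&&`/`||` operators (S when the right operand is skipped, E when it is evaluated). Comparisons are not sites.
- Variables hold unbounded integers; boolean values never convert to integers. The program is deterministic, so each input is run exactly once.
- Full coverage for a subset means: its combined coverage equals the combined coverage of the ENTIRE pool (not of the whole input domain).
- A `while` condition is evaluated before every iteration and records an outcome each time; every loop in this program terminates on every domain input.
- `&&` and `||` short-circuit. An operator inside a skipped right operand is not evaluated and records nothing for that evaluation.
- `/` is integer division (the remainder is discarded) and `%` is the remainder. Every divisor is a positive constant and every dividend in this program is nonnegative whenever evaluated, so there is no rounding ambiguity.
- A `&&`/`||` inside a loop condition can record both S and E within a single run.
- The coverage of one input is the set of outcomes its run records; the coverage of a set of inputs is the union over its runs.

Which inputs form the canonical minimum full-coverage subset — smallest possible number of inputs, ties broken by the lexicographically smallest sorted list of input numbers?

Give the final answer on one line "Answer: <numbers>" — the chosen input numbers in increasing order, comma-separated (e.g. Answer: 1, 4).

test 1 (n=2, u=9) fires B1->T, B3->E, B2->F, B4->T, B5->F, B6->T, B7->F; hits B1=T, B2=F, B3=E, B4=T, B5=F, B6=T, B7=F
test 2 (n=-2, u=9) fires B1->T, B3->E, B2->F, B4->T, B5->F, B6->F; hits B1=T, B2=F, B3=E, B4=T, B5=F, B6=F
test 3 (n=2, u=7) fires B1->T, B3->E, B2->T, B3->E, B2->T, B3->E, B2->T, B3->E, B2->T, B3->E, B2->T, B3->E, B2->T, B3->E, ...; hits B1=T, B2=T, B2=F, B3=S, B3=E, B4=T, B5=F, B6=T, B7=F
test 4 (n=2, u=14) fires B1->T, B3->S, B2->F, B4->T, B5->F, B6->T, B7->T; hits B1=T, B2=F, B3=S, B4=T, B5=F, B6=T, B7=T
test 5 (n=-1, u=6) fires B1->F, B3->E, B2->T, B3->E, B2->T, B3->E, B2->T, B3->E, B2->T, B3->E, B2->T, B3->E, B2->T, B3->E, ...; hits B1=F, B2=T, B2=F, B3=S, B3=E, B4=T, B5=F, B6=F
test 6 (n=-1, u=8) fires B1->T, B3->E, B2->F, B4->T, B5->F, B6->F; hits B1=T, B2=F, B3=E, B4=T, B5=F, B6=F
test 7 (n=0, u=3) fires B1->T, B3->E, B2->T, B3->E, B2->T, B3->E, B2->T, B3->E, B2->T, B3->E, B2->T, B3->E, B2->T, B3->E, ...; hits B1=T, B2=T, B2=F, B3=S, B3=E, B4=F, B5=F, B6=T, B7=F
test 8 (n=-2, u=13) fires B1->T, B3->E, B2->F, B4->T, B5->F, B6->F; hits B1=T, B2=F, B3=E, B4=T, B5=F, B6=F
the full pool covers 13 outcomes: B1=T, B1=F, B2=T, B2=F, B3=S, B3=E, B4=T, B4=F, B5=F, B6=T, B6=F, B7=T, B7=F
checked all size-1 subsets: none covers 13 outcomes (max 9/13)
checked all size-2 subsets: none covers 13 outcomes (max 12/13)
size 3: inputs {4, 5, 7} cover all 13 outcomes, and no lexicographically smaller subset of this size does

Answer: 4, 5, 7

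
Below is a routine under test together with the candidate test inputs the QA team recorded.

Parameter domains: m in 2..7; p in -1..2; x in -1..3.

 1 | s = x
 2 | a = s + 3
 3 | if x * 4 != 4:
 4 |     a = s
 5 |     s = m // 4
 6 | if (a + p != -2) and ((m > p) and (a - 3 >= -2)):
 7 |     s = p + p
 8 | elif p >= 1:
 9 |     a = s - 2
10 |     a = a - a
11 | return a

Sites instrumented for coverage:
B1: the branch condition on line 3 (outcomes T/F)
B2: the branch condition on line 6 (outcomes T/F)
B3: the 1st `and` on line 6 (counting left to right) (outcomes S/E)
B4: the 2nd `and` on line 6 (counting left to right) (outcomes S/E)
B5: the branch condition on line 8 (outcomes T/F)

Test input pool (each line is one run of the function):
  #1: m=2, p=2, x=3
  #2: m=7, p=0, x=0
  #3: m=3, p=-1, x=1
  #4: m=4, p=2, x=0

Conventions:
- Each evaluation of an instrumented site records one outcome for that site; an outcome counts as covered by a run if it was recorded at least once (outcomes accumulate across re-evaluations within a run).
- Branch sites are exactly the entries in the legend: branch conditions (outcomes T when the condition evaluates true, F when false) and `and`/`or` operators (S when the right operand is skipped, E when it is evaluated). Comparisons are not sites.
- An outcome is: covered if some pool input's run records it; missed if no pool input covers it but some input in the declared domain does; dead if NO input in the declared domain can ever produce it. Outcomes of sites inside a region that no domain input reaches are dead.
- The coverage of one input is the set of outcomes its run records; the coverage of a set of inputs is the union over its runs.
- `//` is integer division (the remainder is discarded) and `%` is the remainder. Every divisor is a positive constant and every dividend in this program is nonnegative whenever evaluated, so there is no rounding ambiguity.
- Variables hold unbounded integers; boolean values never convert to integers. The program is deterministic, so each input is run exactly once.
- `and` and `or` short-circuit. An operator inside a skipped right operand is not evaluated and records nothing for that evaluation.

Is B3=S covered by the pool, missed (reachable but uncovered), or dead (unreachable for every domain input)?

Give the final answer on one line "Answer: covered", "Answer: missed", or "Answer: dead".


no pool input records B3=S
but domain input (m=2, p=-1, x=-1) does record it -> reachable, so missed
Answer: missed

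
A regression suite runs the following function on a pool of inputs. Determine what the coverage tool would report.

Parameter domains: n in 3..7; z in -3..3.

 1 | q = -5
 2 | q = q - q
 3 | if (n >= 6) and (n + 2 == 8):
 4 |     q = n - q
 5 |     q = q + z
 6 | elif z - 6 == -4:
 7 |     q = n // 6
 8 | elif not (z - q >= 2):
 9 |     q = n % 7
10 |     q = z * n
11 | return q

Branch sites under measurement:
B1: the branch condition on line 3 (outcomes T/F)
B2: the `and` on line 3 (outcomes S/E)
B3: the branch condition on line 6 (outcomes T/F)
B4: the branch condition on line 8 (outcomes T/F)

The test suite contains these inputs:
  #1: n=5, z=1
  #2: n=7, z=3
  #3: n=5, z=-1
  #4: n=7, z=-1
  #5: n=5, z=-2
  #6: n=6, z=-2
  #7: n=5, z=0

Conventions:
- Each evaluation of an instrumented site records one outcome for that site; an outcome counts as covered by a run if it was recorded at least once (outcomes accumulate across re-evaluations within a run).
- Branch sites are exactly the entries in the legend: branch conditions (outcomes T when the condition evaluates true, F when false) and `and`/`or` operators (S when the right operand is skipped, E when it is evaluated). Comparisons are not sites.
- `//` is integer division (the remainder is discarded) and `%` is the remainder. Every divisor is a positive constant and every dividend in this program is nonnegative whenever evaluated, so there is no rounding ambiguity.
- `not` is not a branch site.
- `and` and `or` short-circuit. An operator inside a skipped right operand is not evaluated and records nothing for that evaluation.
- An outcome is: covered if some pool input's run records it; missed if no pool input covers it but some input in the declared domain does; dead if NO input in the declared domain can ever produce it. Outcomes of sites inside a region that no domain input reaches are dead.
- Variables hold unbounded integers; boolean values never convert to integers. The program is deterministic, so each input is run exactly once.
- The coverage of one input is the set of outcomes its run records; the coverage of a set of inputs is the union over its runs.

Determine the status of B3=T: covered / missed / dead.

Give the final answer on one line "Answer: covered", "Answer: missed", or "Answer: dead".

no pool input records B3=T
but domain input (n=3, z=2) does record it -> reachable, so missed

Answer: missed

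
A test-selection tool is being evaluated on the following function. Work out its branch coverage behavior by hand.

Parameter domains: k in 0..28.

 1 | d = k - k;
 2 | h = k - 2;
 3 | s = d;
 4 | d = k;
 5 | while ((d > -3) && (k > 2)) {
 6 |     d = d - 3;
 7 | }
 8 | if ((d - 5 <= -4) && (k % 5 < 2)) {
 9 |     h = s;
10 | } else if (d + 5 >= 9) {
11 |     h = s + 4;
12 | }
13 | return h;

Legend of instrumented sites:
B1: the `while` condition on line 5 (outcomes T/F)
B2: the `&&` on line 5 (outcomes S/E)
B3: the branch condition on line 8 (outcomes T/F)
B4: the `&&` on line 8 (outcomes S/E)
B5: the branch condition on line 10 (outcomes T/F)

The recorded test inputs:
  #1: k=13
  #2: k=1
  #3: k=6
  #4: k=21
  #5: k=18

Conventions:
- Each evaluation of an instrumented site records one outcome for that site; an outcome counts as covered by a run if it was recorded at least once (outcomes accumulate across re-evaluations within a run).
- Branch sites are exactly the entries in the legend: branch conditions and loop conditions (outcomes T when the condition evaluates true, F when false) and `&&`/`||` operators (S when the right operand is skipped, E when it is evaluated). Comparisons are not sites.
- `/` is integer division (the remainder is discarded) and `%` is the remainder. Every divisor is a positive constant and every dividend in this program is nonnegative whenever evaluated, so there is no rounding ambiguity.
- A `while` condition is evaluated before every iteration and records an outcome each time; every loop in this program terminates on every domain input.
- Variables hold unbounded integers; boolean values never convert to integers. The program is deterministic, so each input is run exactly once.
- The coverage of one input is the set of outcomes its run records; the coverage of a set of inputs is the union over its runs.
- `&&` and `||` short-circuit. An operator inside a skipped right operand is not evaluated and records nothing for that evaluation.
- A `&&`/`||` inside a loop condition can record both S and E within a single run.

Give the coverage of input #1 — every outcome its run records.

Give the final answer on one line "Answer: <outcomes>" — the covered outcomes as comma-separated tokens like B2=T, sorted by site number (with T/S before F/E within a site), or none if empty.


Simulating input #1 (k=13) step by step:
  B2->E, B1->T, B2->E, B1->T, B2->E, B1->T, B2->E, B1->T, B2->E, B1->T
  B2->E, B1->T, B2->S, B1->F, B4->E, B3->F, B5->F
deduplicating events, the covered set is: B1=T, B1=F, B2=S, B2=E, B3=F, B4=E, B5=F
Answer: B1=T, B1=F, B2=S, B2=E, B3=F, B4=E, B5=F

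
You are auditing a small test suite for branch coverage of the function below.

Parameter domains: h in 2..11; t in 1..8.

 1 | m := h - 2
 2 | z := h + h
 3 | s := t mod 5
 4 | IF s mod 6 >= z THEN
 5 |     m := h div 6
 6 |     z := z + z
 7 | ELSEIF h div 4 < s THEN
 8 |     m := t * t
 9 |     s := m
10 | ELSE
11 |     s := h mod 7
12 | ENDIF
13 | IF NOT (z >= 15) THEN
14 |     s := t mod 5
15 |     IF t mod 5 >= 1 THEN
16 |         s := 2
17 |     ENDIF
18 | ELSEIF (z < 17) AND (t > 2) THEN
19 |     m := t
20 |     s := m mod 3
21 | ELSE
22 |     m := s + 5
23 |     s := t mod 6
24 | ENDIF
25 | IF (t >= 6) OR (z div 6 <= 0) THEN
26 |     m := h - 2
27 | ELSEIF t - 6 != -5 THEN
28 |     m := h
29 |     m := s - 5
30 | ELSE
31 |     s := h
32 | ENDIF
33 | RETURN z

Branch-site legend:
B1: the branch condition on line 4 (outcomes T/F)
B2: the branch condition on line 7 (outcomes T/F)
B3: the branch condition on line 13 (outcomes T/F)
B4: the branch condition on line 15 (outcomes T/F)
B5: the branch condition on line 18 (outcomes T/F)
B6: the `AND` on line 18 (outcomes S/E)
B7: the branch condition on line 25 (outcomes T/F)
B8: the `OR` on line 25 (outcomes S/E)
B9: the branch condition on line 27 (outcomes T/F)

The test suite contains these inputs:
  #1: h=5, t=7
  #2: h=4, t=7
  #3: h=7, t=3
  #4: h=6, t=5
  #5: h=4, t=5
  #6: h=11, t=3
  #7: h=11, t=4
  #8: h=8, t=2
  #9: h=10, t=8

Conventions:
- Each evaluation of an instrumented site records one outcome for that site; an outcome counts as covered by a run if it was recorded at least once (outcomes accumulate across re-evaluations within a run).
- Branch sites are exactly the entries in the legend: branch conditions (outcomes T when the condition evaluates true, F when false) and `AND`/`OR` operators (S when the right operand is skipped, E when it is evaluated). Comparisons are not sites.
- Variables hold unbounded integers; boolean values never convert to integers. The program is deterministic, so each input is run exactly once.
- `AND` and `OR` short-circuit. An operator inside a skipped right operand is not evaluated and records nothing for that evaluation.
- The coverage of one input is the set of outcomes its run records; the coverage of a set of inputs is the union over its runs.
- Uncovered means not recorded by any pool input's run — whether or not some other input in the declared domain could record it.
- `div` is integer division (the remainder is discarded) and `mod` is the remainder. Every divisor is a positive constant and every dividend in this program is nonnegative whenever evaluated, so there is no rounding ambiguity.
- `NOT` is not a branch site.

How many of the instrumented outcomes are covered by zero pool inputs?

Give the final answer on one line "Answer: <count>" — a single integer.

run #1 (h=5, t=7) runs B1->F, B2->T, B3->T, B4->T, B8->S, B7->T; records B1=F, B2=T, B3=T, B4=T, B7=T, B8=S
run #2 (h=4, t=7) runs B1->F, B2->T, B3->T, B4->T, B8->S, B7->T; records B1=F, B2=T, B3=T, B4=T, B7=T, B8=S
run #3 (h=7, t=3) runs B1->F, B2->T, B3->T, B4->T, B8->E, B7->F, B9->T; records B1=F, B2=T, B3=T, B4=T, B7=F, B8=E, B9=T
run #4 (h=6, t=5) runs B1->F, B2->F, B3->T, B4->F, B8->E, B7->F, B9->T; records B1=F, B2=F, B3=T, B4=F, B7=F, B8=E, B9=T
run #5 (h=4, t=5) runs B1->F, B2->F, B3->T, B4->F, B8->E, B7->F, B9->T; records B1=F, B2=F, B3=T, B4=F, B7=F, B8=E, B9=T
run #6 (h=11, t=3) runs B1->F, B2->T, B3->F, B6->S, B5->F, B8->E, B7->F, B9->T; records B1=F, B2=T, B3=F, B5=F, B6=S, B7=F, B8=E, B9=T
run #7 (h=11, t=4) runs B1->F, B2->T, B3->F, B6->S, B5->F, B8->E, B7->F, B9->T; records B1=F, B2=T, B3=F, B5=F, B6=S, B7=F, B8=E, B9=T
run #8 (h=8, t=2) runs B1->F, B2->F, B3->F, B6->E, B5->F, B8->E, B7->F, B9->T; records B1=F, B2=F, B3=F, B5=F, B6=E, B7=F, B8=E, B9=T
run #9 (h=10, t=8) runs B1->F, B2->T, B3->F, B6->S, B5->F, B8->S, B7->T; records B1=F, B2=T, B3=F, B5=F, B6=S, B7=T, B8=S
union over the pool: B1=F, B2=T, B2=F, B3=T, B3=F, B4=T, B4=F, B5=F, B6=S, B6=E, B7=T, B7=F, B8=S, B8=E, B9=T
uncovered (3 of 18): B1=T, B5=T, B9=F

Answer: 3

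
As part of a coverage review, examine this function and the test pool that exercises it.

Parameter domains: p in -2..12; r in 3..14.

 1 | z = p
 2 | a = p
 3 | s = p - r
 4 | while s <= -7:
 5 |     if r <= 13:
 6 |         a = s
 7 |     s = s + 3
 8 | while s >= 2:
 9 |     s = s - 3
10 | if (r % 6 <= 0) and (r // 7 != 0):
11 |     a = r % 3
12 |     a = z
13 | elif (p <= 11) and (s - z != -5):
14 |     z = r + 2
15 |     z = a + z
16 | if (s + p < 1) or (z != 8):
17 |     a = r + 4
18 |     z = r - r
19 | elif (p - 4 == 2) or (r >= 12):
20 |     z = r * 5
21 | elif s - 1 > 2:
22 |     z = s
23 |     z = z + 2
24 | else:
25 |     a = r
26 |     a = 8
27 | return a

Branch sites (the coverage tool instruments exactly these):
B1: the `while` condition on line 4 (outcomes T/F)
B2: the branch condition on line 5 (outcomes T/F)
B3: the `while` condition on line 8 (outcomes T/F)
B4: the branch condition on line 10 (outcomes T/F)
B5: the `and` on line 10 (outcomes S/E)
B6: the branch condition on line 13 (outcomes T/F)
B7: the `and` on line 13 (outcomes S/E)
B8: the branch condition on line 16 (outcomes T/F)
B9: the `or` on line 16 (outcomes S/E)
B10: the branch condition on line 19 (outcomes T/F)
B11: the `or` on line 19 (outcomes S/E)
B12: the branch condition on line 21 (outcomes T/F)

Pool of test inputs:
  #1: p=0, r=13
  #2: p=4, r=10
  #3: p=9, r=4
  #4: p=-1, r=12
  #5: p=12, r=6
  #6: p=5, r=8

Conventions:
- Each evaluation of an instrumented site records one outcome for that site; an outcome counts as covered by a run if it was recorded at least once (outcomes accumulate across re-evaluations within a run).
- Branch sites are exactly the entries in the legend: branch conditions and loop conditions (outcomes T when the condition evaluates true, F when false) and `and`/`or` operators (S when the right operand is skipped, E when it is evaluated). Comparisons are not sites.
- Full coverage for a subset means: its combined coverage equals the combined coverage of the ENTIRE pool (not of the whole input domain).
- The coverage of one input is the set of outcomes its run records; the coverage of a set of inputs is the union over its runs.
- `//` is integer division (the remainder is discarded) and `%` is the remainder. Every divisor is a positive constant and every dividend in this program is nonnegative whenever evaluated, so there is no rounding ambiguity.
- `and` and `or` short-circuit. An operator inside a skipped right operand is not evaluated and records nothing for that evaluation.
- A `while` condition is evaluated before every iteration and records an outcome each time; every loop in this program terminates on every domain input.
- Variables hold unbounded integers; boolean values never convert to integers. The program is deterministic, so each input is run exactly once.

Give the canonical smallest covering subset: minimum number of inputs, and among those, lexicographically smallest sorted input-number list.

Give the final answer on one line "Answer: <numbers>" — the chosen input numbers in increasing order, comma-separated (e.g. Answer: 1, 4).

#1 (p=0, r=13) -> B1->T, B2->T, B1->T, B2->T, B1->T, B2->T, B1->F, B3->F, B5->S, B4->F, B7->E, B6->T, B9->S, B8->T; covered: B1=T, B1=F, B2=T, B3=F, B4=F, B5=S, B6=T, B7=E, B8=T, B9=S
#2 (p=4, r=10) -> B1->F, B3->F, B5->S, B4->F, B7->E, B6->T, B9->S, B8->T; covered: B1=F, B3=F, B4=F, B5=S, B6=T, B7=E, B8=T, B9=S
#3 (p=9, r=4) -> B1->F, B3->T, B3->T, B3->F, B5->S, B4->F, B7->E, B6->T, B9->E, B8->T; covered: B1=F, B3=T, B3=F, B4=F, B5=S, B6=T, B7=E, B8=T, B9=E
#4 (p=-1, r=12) -> B1->T, B2->T, B1->T, B2->T, B1->T, B2->T, B1->F, B3->F, B5->E, B4->T, B9->S, B8->T; covered: B1=T, B1=F, B2=T, B3=F, B4=T, B5=E, B8=T, B9=S
#5 (p=12, r=6) -> B1->F, B3->T, B3->T, B3->F, B5->E, B4->F, B7->S, B6->F, B9->E, B8->T; covered: B1=F, B3=T, B3=F, B4=F, B5=E, B6=F, B7=S, B8=T, B9=E
#6 (p=5, r=8) -> B1->F, B3->F, B5->S, B4->F, B7->E, B6->T, B9->E, B8->T; covered: B1=F, B3=F, B4=F, B5=S, B6=T, B7=E, B8=T, B9=E
union over all inputs: B1=T, B1=F, B2=T, B3=T, B3=F, B4=T, B4=F, B5=S, B5=E, B6=T, B6=F, B7=S, B7=E, B8=T, B9=S, B9=E (16 outcomes)
every size-1 subset falls short of the 16 outcomes (best: 10/16)
every size-2 subset falls short of the 16 outcomes (best: 15/16)
inputs {1, 4, 5} (size 3) cover everything; no size-3 subset with a lexicographically smaller index list covers all 16

Answer: 1, 4, 5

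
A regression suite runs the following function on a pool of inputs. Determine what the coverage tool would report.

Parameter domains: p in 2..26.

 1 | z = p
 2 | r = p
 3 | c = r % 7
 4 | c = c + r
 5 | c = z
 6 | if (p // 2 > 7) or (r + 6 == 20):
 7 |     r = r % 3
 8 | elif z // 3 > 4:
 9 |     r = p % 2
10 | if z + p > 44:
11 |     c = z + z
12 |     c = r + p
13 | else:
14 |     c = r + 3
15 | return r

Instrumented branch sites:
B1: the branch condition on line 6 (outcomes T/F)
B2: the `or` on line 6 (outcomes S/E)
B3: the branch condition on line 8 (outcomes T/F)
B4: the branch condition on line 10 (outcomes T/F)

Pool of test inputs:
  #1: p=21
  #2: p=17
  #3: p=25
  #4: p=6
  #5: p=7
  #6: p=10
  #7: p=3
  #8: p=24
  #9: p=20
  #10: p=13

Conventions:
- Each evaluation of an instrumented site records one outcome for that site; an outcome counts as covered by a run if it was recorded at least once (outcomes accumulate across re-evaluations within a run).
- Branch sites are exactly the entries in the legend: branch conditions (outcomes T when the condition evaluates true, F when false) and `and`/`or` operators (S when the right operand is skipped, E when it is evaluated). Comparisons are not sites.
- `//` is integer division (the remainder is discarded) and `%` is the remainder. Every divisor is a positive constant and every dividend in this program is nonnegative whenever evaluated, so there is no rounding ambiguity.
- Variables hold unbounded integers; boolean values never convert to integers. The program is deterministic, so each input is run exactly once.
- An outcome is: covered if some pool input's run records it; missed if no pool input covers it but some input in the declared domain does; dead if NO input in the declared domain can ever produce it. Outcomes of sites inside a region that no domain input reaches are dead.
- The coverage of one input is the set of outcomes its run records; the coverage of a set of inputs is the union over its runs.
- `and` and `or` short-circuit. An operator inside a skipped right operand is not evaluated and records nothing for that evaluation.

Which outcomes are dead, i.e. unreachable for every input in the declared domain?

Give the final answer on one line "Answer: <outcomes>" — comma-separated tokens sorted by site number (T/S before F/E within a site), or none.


running all 25 domain inputs and tallying outcomes:
  reachable outcomes have witnesses, e.g. B1=T (e.g. p=14), B1=F (e.g. p=2), B2=S (e.g. p=16), B2=E (e.g. p=2)
Answer: none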